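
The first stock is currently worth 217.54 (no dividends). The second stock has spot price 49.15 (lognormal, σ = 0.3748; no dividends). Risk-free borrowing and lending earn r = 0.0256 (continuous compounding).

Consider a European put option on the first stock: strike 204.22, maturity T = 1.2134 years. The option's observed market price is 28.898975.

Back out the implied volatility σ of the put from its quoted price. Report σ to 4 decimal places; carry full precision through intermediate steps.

At σ = 0.4189 the Black–Scholes value reproduces the quote:
σ√T = 0.4189·√1.2134 = 0.461437
d₁ = (ln(S/K) + (r+σ²/2)T) / (σ√T) = (ln(217.54/204.22) + (0.0256+0.4189²/2)·1.2134) / 0.461437 = (0.063185 + 0.137525) / 0.461437 = 0.434967
d₂ = d₁ − σ√T = 0.434967 − 0.461437 = -0.026470
e^{−rT} = 0.969414
N(−d₁) = 0.331793,  N(−d₂) = 0.510559
V = K·e^{−rT}·N(−d₂) − S·N(−d₁) = 101.077245 − 72.178270 = 28.898975 (equal to the quote); since ∂V/∂σ > 0 for all σ, the implied volatility is unique

sigma = 0.4189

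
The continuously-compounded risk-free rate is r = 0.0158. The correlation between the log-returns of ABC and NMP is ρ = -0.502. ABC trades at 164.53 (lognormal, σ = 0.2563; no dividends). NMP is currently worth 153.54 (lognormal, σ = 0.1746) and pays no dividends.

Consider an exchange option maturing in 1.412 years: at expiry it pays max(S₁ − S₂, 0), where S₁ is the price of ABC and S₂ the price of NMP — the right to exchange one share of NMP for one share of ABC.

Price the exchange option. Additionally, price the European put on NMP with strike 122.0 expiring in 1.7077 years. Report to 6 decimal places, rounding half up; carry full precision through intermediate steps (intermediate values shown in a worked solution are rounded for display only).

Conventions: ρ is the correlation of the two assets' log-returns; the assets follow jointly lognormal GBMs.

exchange price = 33.911882
price(NMP put K=122.0) = 1.998961

σ_eff = √(σ₁² + σ₂² − 2ρσ₁σ₂) = √(0.2563² + 0.1746² − 2·-0.502·0.2563·0.1746) = 0.375638
d₁ = (ln(S₁/S₂) + (q₂ − q₁ + σ_eff²/2)T) / (σ_eff√T) = (ln(164.53/153.54) + (0.0 − 0.0 + 0.070552)·1.412) / 0.446362 = 0.378059
d₂ = d₁ − σ_eff√T = 0.378059 − 0.446362 = -0.068302
N(d₁) = 0.647307,  N(d₂) = 0.472773
V = S₁·e^{−q₁T}·N(d₁) − S₂·e^{−q₂T}·N(d₂) = 106.501374 − 72.589492 = 33.911882
[vanilla: NMP put K=122.0]
σ√T = 0.1746·√1.7077 = 0.228166
d₁ = (ln(S/K) + (r+σ²/2)T) / (σ√T) = (ln(153.54/122.0) + (0.0158+0.1746²/2)·1.7077) / 0.228166 = (0.229940 + 0.053011) / 0.228166 = 1.240115
d₂ = d₁ − σ√T = 1.240115 − 0.228166 = 1.011949
e^{−rT} = 0.973379
N(−d₁) = 0.107466,  N(−d₂) = 0.155781
price = K·e^{−rT}·N(−d₂) − S·N(−d₁) = 18.499357 − 16.500396 = 1.998961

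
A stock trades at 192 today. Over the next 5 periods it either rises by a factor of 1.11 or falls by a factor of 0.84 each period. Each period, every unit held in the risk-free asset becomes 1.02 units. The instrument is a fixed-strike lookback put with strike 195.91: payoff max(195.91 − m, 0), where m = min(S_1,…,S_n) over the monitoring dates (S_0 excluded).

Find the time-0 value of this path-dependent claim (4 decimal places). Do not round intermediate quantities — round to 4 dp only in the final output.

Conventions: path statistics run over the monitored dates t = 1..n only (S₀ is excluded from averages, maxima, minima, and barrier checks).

price = 25.7681

With p* = (R−d)/(u−d) = 0.6667, sum probability × payoff across the paths and divide by R^5.
Enumerate all 2^5 = 32 price paths (U = up ×1.11, D = down ×0.84); each path with k up-moves has probability p*^k·(1−p*)^(5−k).
DDDDD: m=80.2967, payoff=115.6133, prob=0.004115
UDDDD: m=106.1063, payoff=89.8037, prob=0.008230
DUDDD: m=106.1063, payoff=89.8037, prob=0.008230
UUDDD: m=140.2120, payoff=55.6980, prob=0.016461
DDUDD: m=106.1063, payoff=89.8037, prob=0.008230
UDUDD: m=140.2120, payoff=55.6980, prob=0.016461
DUUDD: m=140.2120, payoff=55.6980, prob=0.016461
UUUDD: m=185.2801, payoff=10.6299, prob=0.032922
DDDUD: m=106.1063, payoff=89.8037, prob=0.008230
UDDUD: m=140.2120, payoff=55.6980, prob=0.016461
DUDUD: m=140.2120, payoff=55.6980, prob=0.016461
UUDUD: m=185.2801, payoff=10.6299, prob=0.032922
DDUUD: m=135.4752, payoff=60.4348, prob=0.016461
UDUUD: m=179.0208, payoff=16.8892, prob=0.032922
DUUUD: m=161.2800, payoff=34.6300, prob=0.032922
UUUUD: m=213.1200, payoff=0.0000, prob=0.065844
DDDDU: m=95.5913, payoff=100.3187, prob=0.008230
UDDDU: m=126.3171, payoff=69.5929, prob=0.016461
DUDDU: m=126.3171, payoff=69.5929, prob=0.016461
UUDDU: m=166.9190, payoff=28.9910, prob=0.032922
DDUDU: m=126.3171, payoff=69.5929, prob=0.016461
UDUDU: m=166.9190, payoff=28.9910, prob=0.032922
DUUDU: m=161.2800, payoff=34.6300, prob=0.032922
UUUDU: m=213.1200, payoff=0.0000, prob=0.065844
DDDUU: m=113.7992, payoff=82.1108, prob=0.016461
UDDUU: m=150.3775, payoff=45.5325, prob=0.032922
DUDUU: m=150.3775, payoff=45.5325, prob=0.032922
UUDUU: m=198.7131, payoff=0.0000, prob=0.065844
DDUUU: m=135.4752, payoff=60.4348, prob=0.032922
UDUUU: m=179.0208, payoff=16.8892, prob=0.065844
DUUUU: m=161.2800, payoff=34.6300, prob=0.065844
UUUUU: m=213.1200, payoff=0.0000, prob=0.131687
Price = Σ prob·payoff / R^5 = 28.450094 / 1.104081 = 25.7681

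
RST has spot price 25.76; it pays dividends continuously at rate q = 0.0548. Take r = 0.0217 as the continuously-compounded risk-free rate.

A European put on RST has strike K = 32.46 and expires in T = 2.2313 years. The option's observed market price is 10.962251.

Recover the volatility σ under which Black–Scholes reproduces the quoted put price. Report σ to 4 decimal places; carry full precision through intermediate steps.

At σ = 0.3860 the Black–Scholes value reproduces the quote:
σ√T = 0.386·√2.2313 = 0.576589
d₁ = (ln(S/K) + (r−q+σ²/2)T) / (σ√T) = (ln(25.76/32.46) + (0.0217−0.0548+0.386²/2)·2.2313) / 0.576589 = (-0.231186 + 0.092371) / 0.576589 = -0.240751
d₂ = d₁ − σ√T = -0.240751 − 0.576589 = -0.817340
e^{−rT} = 0.952734
e^{−qT} = 0.884905
N(−d₁) = 0.595126,  N(−d₂) = 0.793133
V = K·e^{−rT}·N(−d₂) − S·e^{−qT}·N(−d₁) = 24.528233 − 13.565983 = 10.962251 (the observed quote) — the price is monotone increasing in volatility, hence this σ is the only solution

sigma = 0.3860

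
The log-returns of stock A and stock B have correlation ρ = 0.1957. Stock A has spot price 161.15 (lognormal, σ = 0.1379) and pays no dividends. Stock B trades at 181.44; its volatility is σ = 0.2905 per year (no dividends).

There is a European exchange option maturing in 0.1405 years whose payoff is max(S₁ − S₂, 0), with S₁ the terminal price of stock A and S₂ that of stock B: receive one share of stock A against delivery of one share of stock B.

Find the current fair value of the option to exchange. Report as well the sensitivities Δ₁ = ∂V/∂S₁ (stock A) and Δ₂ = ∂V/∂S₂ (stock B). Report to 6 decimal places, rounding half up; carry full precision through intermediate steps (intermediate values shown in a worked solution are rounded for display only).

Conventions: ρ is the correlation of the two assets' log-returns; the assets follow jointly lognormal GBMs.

σ_eff = √(σ₁² + σ₂² − 2ρσ₁σ₂) = √(0.1379² + 0.2905² − 2·0.1957·0.1379·0.2905) = 0.296188
d₁ = (ln(S₁/S₂) + (q₂ − q₁ + σ_eff²/2)T) / (σ_eff√T) = (ln(161.15/181.44) + (0.0 − 0.0 + 0.043864)·0.1405) / 0.111021 = -1.012660
d₂ = d₁ − σ_eff√T = -1.012660 − 0.111021 = -1.123681
N(d₁) = 0.155611,  N(d₂) = 0.130574
V = S₁·e^{−q₁T}·N(d₁) − S₂·e^{−q₂T}·N(d₂) = 25.076756 − 23.691375 = 1.385381
Key observation: pricing in stock B-units makes this a unit-strike call on the ratio S₁/S₂ — the risk-free rate cancels and cannot affect the value.
Δ₁ = e^{−q₁T}·N(d₁) = 0.155611;  Δ₂ = −e^{−q₂T}·N(d₂) = -0.130574

exchange price = 1.385381
Δ1 = 0.155611
Δ2 = -0.130574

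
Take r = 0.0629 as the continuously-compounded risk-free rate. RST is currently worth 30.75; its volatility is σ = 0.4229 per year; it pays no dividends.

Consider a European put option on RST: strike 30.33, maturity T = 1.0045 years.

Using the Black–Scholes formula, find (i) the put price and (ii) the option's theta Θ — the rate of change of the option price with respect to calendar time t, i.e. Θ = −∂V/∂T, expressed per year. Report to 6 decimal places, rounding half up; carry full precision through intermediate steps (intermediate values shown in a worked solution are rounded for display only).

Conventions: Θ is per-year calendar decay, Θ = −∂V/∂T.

σ√T = 0.4229·√1.0045 = 0.423850
d₁ = (ln(S/K) + (r+σ²/2)T) / (σ√T) = (ln(30.75/30.33) + (0.0629+0.4229²/2)·1.0045) / 0.423850 = (0.013753 + 0.153008) / 0.423850 = 0.393441
d₂ = d₁ − σ√T = 0.393441 − 0.423850 = -0.030409
e^{−rT} = 0.938772
N(−d₁) = 0.346997,  N(−d₂) = 0.512130
Put price V = K·e^{−rT}·N(−d₂) − S·N(−d₁) = 14.581836 − 10.670150 = 3.911687
φ(d₁) = (1/√(2π))·e^{−d₁²/2} = 0.369230
Θ = −S·φ(d₁)·σ/(2√T) + r·K·e^{−rT}·N(−d₂) = −2.395380 + 0.917198 = -1.478182

price = 3.911687
Θ = -1.478182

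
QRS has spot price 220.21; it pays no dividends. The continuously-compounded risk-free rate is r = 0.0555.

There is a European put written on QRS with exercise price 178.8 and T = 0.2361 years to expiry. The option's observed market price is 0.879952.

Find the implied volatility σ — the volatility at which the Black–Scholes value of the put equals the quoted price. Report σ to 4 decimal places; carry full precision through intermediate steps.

At σ = 0.3061 the Black–Scholes value reproduces the quote:
σ√T = 0.3061·√0.2361 = 0.148734
d₁ = (ln(S/K) + (r+σ²/2)T) / (σ√T) = (ln(220.21/178.8) + (0.0555+0.3061²/2)·0.2361) / 0.148734 = (0.208314 + 0.024165) / 0.148734 = 1.563043
d₂ = d₁ − σ√T = 1.563043 − 0.148734 = 1.414309
e^{−rT} = 0.986982
N(−d₁) = 0.059021,  N(−d₂) = 0.078636
V = K·e^{−rT}·N(−d₂) − S·N(−d₁) = 13.877007 − 12.997055 = 0.879952 (the observed quote) — the price is monotone increasing in volatility, hence this σ is the only solution

sigma = 0.3061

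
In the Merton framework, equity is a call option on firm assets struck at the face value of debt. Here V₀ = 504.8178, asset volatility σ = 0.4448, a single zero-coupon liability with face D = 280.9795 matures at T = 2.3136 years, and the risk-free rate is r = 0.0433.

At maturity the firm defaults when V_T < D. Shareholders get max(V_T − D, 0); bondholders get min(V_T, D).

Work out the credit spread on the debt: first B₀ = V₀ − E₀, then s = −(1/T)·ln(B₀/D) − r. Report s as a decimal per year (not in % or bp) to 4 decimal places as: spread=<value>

With assets at 504.8178 and a single debt payment of 280.9795 at 2.3136 years:
d₁ = [ln(V₀/D) + (r + σ²/2)T] / (σ√T)
   = [ln(504.8178/280.9795) + (0.0433 + 0.5·0.4448²)·2.3136] / (0.4448·√2.3136)
   = [0.585916 + 0.329048] / 0.676564 = 1.352369
d₂ = d₁ − σ√T = 1.352369 − 0.676564 = 0.675805
N(d₁) = 0.911871,  N(d₂) = 0.750418,  e^(−rT) = 0.904676
E₀ = V₀·N(d₁) − D·e^(−rT)·N(d₂)
   = 504.8178·0.911871 − 280.9795·0.904676·0.750418 = 269.576229
B₀ = V₀ − E₀ = 504.8178 − 269.576229 = 235.241571
spread = −(1/T)·ln(B₀/D) − r = −(1/2.3136)·ln(235.241571/280.9795) − 0.0433 = 0.03349321

spread=0.0335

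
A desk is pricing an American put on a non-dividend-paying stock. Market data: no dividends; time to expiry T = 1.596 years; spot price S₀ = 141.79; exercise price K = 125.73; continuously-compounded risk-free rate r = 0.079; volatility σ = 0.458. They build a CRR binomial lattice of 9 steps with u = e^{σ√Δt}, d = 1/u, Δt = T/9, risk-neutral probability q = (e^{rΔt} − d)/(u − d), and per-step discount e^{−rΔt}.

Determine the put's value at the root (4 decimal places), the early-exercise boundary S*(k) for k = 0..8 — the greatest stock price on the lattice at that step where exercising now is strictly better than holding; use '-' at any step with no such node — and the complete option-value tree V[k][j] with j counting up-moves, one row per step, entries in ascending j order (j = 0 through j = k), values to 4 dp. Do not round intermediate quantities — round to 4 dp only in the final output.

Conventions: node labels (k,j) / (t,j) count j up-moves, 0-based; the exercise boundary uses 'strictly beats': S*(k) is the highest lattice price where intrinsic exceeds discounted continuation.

price = 17.3993
boundary = - - - - 65.5540 79.4988 65.5540 79.4988 96.4101
tree:
17.3993
24.8274 10.1173
34.4625 15.4470 4.8240
46.3545 22.9954 7.9826 1.6531
60.1760 33.2089 12.9561 3.0011 0.2883
71.6748 46.2312 20.5209 5.4024 0.5713 0.0000
81.1566 60.1760 31.4826 9.6260 1.1321 0.0000 0.0000
88.9752 71.6748 46.2312 16.9357 2.2436 0.0000 0.0000 0.0000
95.4223 81.1566 60.1760 29.3199 4.4462 0.0000 0.0000 0.0000 0.0000
100.7386 88.9752 71.6748 46.2312 8.8113 0.0000 0.0000 0.0000 0.0000 0.0000

Δt=0.17733  u=1.21272  d=0.82459  q=0.48828  discount=0.98609
step 9 (expiry): payoffs max(K−S,0) = 100.7386 88.9752 71.6748 46.2312 8.8113 0.0000 0.0000 0.0000 0.0000 0.0000
step 8: (k=8,j=0): S=30.3077, K−S=95.4223, hold=93.6732 ⇒ V=95.4223 exercise | (k=8,j=1): S=44.5734, K−S=81.1566, hold=79.4075 ⇒ V=81.1566 exercise | (k=8,j=2): S=65.5540, K−S=60.1760, hold=58.4269 ⇒ V=60.1760 exercise | (k=8,j=3): S=96.4101, K−S=29.3199, hold=27.5708 ⇒ V=29.3199 exercise | (k=8,j=4): S=141.7900, K−S=0.0000, hold=4.4462 ⇒ V=4.4462 continue | (k=8,j=5): S=208.5301, K−S=0.0000, hold=0.0000 ⇒ V=0.0000 continue | (k=8,j=6): S=306.6846, K−S=0.0000, hold=0.0000 ⇒ V=0.0000 continue | (k=8,j=7): S=451.0402, K−S=0.0000, hold=0.0000 ⇒ V=0.0000 continue | (k=8,j=8): S=663.3434, K−S=0.0000, hold=0.0000 ⇒ V=0.0000 continue  boundary S*=96.4101
step 7: (k=7,j=0): S=36.7548, K−S=88.9752, hold=87.2261 ⇒ V=88.9752 exercise | (k=7,j=1): S=54.0552, K−S=71.6748, hold=69.9257 ⇒ V=71.6748 exercise | (k=7,j=2): S=79.4988, K−S=46.2312, hold=44.4820 ⇒ V=46.2312 exercise | (k=7,j=3): S=116.9187, K−S=8.8113, hold=16.9357 ⇒ V=16.9357 continue | (k=7,j=4): S=171.9520, K−S=0.0000, hold=2.2436 ⇒ V=2.2436 continue | (k=7,j=5): S=252.8893, K−S=0.0000, hold=0.0000 ⇒ V=0.0000 continue | (k=7,j=6): S=371.9235, K−S=0.0000, hold=0.0000 ⇒ V=0.0000 continue | (k=7,j=7): S=546.9868, K−S=0.0000, hold=0.0000 ⇒ V=0.0000 continue  boundary S*=79.4988
step 6: (k=6,j=0): S=44.5734, K−S=81.1566, hold=79.4075 ⇒ V=81.1566 exercise | (k=6,j=1): S=65.5540, K−S=60.1760, hold=58.4269 ⇒ V=60.1760 exercise | (k=6,j=2): S=96.4101, K−S=29.3199, hold=31.4826 ⇒ V=31.4826 continue | (k=6,j=3): S=141.7900, K−S=0.0000, hold=9.6260 ⇒ V=9.6260 continue | (k=6,j=4): S=208.5301, K−S=0.0000, hold=1.1321 ⇒ V=1.1321 continue | (k=6,j=5): S=306.6846, K−S=0.0000, hold=0.0000 ⇒ V=0.0000 continue | (k=6,j=6): S=451.0402, K−S=0.0000, hold=0.0000 ⇒ V=0.0000 continue  boundary S*=65.5540
step 5: (k=5,j=0): S=54.0552, K−S=71.6748, hold=69.9257 ⇒ V=71.6748 exercise | (k=5,j=1): S=79.4988, K−S=46.2312, hold=45.5233 ⇒ V=46.2312 exercise | (k=5,j=2): S=116.9187, K−S=8.8113, hold=20.5209 ⇒ V=20.5209 continue | (k=5,j=3): S=171.9520, K−S=0.0000, hold=5.4024 ⇒ V=5.4024 continue | (k=5,j=4): S=252.8893, K−S=0.0000, hold=0.5713 ⇒ V=0.5713 continue | (k=5,j=5): S=371.9235, K−S=0.0000, hold=0.0000 ⇒ V=0.0000 continue  boundary S*=79.4988
step 4: (k=4,j=0): S=65.5540, K−S=60.1760, hold=58.4269 ⇒ V=60.1760 exercise | (k=4,j=1): S=96.4101, K−S=29.3199, hold=33.2089 ⇒ V=33.2089 continue | (k=4,j=2): S=141.7900, K−S=0.0000, hold=12.9561 ⇒ V=12.9561 continue | (k=4,j=3): S=208.5301, K−S=0.0000, hold=3.0011 ⇒ V=3.0011 continue | (k=4,j=4): S=306.6846, K−S=0.0000, hold=0.2883 ⇒ V=0.2883 continue  boundary S*=65.5540
step 3: (k=3,j=0): S=79.4988, K−S=46.2312, hold=46.3545 ⇒ V=46.3545 continue | (k=3,j=1): S=116.9187, K−S=8.8113, hold=22.9954 ⇒ V=22.9954 continue | (k=3,j=2): S=171.9520, K−S=0.0000, hold=7.9826 ⇒ V=7.9826 continue | (k=3,j=3): S=252.8893, K−S=0.0000, hold=1.6531 ⇒ V=1.6531 continue  boundary S*=-
step 2: (k=2,j=0): S=96.4101, K−S=29.3199, hold=34.4625 ⇒ V=34.4625 continue | (k=2,j=1): S=141.7900, K−S=0.0000, hold=15.4470 ⇒ V=15.4470 continue | (k=2,j=2): S=208.5301, K−S=0.0000, hold=4.8240 ⇒ V=4.8240 continue  boundary S*=-
step 1: (k=1,j=0): S=116.9187, K−S=8.8113, hold=24.8274 ⇒ V=24.8274 continue | (k=1,j=1): S=171.9520, K−S=0.0000, hold=10.1173 ⇒ V=10.1173 continue  boundary S*=-
step 0: (k=0,j=0): S=141.7900, K−S=0.0000, hold=17.3993 ⇒ V=17.3993 continue  boundary S*=-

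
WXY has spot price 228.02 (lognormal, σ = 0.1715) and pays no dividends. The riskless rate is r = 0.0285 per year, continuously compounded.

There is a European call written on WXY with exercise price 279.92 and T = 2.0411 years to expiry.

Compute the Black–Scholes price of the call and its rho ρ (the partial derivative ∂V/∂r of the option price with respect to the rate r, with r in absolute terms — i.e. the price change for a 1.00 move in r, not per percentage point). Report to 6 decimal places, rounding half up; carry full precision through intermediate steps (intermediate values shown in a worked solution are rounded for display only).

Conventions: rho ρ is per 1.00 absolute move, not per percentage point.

σ√T = 0.1715·√2.0411 = 0.245017
d₁ = (ln(S/K) + (r+σ²/2)T) / (σ√T) = (ln(228.02/279.92) + (0.0285+0.1715²/2)·2.0411) / 0.245017 = (-0.205071 + 0.088188) / 0.245017 = -0.477038
d₂ = d₁ − σ√T = -0.477038 − 0.245017 = -0.722055
e^{−rT} = 0.943488
N(d₁) = 0.316667,  N(d₂) = 0.235130
Call price V = S·N(d₁) − K·e^{−rT}·N(d₂) = 72.206514 − 62.098193 = 10.108322
ρ = K·T·e^{−rT}·N(d₂) = 126.748621

price = 10.108322
ρ = 126.748621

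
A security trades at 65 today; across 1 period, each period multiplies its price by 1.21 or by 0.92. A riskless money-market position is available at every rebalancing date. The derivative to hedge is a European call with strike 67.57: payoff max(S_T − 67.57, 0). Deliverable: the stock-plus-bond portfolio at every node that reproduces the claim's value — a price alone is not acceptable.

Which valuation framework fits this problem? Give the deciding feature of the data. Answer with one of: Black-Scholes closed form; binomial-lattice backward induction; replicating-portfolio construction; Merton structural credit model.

framework: replicating-portfolio construction

Key observation: the mandate to exhibit the hedge at every date and state singles out the replicating-portfolio construction on the 1-period tree with factors 1.21 and 0.92 from 65.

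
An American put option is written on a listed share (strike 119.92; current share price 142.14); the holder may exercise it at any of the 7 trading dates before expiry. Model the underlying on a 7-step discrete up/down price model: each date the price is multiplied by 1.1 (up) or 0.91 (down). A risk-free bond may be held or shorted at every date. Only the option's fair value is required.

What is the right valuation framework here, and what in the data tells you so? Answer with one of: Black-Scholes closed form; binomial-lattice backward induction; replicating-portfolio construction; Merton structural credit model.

framework: binomial-lattice backward induction

Key observation: the defining feature is the embedded early-exercise option across 7 discrete dates on the spot-142.14 tree; pricing the strike-119.92 put means working backward with an exercise test at every node.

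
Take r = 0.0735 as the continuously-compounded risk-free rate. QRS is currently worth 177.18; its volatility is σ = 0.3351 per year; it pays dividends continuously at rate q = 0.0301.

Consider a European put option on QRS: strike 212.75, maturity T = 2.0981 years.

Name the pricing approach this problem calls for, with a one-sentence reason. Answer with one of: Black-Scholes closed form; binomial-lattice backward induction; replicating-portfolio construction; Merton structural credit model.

Key observation: a European claim on QRS (strike 212.75) — a lognormal (GBM) underlying with constant rate and volatility — has an exact closed-form value; no lattice or capital structure is involved.

framework: Black-Scholes closed form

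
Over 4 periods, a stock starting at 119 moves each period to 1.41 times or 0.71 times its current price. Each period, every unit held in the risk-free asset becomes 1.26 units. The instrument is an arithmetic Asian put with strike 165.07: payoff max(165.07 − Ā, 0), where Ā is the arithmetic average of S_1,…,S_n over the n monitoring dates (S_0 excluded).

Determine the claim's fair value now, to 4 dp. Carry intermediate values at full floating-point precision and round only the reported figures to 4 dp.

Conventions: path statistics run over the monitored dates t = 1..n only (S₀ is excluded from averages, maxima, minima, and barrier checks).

With p* = (R−d)/(u−d) = 0.7857, sum probability × payoff across the paths and divide by R^4.
Enumerate all 2^4 = 16 price paths (U = up ×1.41, D = down ×0.71); each path with k up-moves has probability p*^k·(1−p*)^(4−k).
DDDD: Ā=54.3273, payoff=110.7427, prob=0.002108
UDDD: Ā=107.8894, payoff=57.1806, prob=0.007731
DUDD: Ā=87.0644, payoff=78.0056, prob=0.007731
UUDD: Ā=172.9026, payoff=0.0000, prob=0.028348
DDUD: Ā=72.2787, payoff=92.7913, prob=0.007731
UDUD: Ā=143.5394, payoff=21.5306, prob=0.028348
DUUD: Ā=122.7144, payoff=42.3556, prob=0.028348
UUUD: Ā=243.7003, payoff=0.0000, prob=0.103941
DDDU: Ā=61.7808, payoff=103.2892, prob=0.007731
UDDU: Ā=122.6914, payoff=42.3786, prob=0.028348
DUDU: Ā=101.8664, payoff=63.2036, prob=0.028348
UUDU: Ā=202.2982, payoff=0.0000, prob=0.103941
DDUU: Ā=87.0807, payoff=77.9893, prob=0.028348
UDUU: Ā=172.9349, payoff=0.0000, prob=0.103941
DUUU: Ā=152.1099, payoff=12.9601, prob=0.103941
UUUU: Ā=302.0774, payoff=0.0000, prob=0.381117
Price = Σ prob·payoff / R^4 = 11.156483 / 2.520474 = 4.4263

price = 4.4263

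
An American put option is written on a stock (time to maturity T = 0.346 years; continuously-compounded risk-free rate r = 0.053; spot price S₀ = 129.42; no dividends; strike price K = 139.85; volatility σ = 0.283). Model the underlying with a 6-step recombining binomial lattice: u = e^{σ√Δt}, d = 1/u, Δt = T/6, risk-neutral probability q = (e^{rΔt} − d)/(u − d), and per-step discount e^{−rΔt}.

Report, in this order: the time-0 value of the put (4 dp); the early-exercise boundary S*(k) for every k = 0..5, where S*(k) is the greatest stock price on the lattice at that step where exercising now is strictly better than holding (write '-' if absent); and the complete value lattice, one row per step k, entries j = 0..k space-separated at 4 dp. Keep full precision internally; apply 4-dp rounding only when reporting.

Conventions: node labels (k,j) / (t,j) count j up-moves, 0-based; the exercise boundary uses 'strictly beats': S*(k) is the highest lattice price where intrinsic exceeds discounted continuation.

price = 14.0975
boundary = - - 112.9725 105.5500 112.9725 120.9169
tree:
14.0975
19.8524 8.5536
26.8775 13.1009 4.1574
34.3000 19.2596 7.1560 1.2495
41.2348 26.8775 11.9248 2.5347 0.0000
47.7139 34.3000 18.9331 5.1417 0.0000 0.0000
53.7674 41.2348 26.8775 10.4300 0.0000 0.0000 0.0000

params: Δt=0.05767 u=1.07032 d=0.93430 q=0.50552 e^(-rΔt)=0.99695
t_6 payoffs: 53.7674 41.2348 26.8775 10.4300 0.0000 0.0000 0.0000
t_5: node(5,0) S=92.1361 payoff=47.7139 vs cont=47.2872 → 47.7139 [stop]  node(5,1) S=105.5500 payoff=34.3000 vs cont=33.8732 → 34.3000 [stop]  node(5,2) S=120.9169 payoff=18.9331 vs cont=18.5063 → 18.9331 [stop]  node(5,3) S=138.5210 payoff=1.3290 vs cont=5.1417 → 5.1417 [wait]  node(5,4) S=158.6881 payoff=0.0000 vs cont=0.0000 → 0.0000 [wait]  node(5,5) S=181.7913 payoff=0.0000 vs cont=0.0000 → 0.0000 [wait]  ⇒ S*(5)=120.9169
t_4: node(4,0) S=98.6152 payoff=41.2348 vs cont=40.8080 → 41.2348 [stop]  node(4,1) S=112.9725 payoff=26.8775 vs cont=26.4507 → 26.8775 [stop]  node(4,2) S=129.4200 payoff=10.4300 vs cont=11.9248 → 11.9248 [wait]  node(4,3) S=148.2621 payoff=0.0000 vs cont=2.5347 → 2.5347 [wait]  node(4,4) S=169.8474 payoff=0.0000 vs cont=0.0000 → 0.0000 [wait]  ⇒ S*(4)=112.9725
t_3: node(3,0) S=105.5500 payoff=34.3000 vs cont=33.8732 → 34.3000 [stop]  node(3,1) S=120.9169 payoff=18.9331 vs cont=19.2596 → 19.2596 [wait]  node(3,2) S=138.5210 payoff=1.3290 vs cont=7.1560 → 7.1560 [wait]  node(3,3) S=158.6881 payoff=0.0000 vs cont=1.2495 → 1.2495 [wait]  ⇒ S*(3)=105.5500
t_2: node(2,0) S=112.9725 payoff=26.8775 vs cont=26.6153 → 26.8775 [stop]  node(2,1) S=129.4200 payoff=10.4300 vs cont=13.1009 → 13.1009 [wait]  node(2,2) S=148.2621 payoff=0.0000 vs cont=4.1574 → 4.1574 [wait]  ⇒ S*(2)=112.9725
t_1: node(1,0) S=120.9169 payoff=18.9331 vs cont=19.8524 → 19.8524 [wait]  node(1,1) S=138.5210 payoff=1.3290 vs cont=8.5536 → 8.5536 [wait]  ⇒ S*(1)=-
t_0: node(0,0) S=129.4200 payoff=10.4300 vs cont=14.0975 → 14.0975 [wait]  ⇒ S*(0)=-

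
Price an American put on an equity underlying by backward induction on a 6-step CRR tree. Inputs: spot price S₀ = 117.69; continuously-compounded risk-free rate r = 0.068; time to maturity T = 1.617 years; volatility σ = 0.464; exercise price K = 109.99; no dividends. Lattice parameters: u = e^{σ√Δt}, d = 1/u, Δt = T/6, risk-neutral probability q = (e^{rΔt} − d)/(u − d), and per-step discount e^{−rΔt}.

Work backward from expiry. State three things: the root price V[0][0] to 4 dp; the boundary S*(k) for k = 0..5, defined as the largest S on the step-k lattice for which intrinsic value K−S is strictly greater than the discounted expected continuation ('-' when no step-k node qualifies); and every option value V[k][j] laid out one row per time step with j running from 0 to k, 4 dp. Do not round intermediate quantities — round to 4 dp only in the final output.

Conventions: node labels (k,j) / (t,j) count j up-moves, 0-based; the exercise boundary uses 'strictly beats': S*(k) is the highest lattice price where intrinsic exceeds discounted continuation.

params: Δt=0.26950 u=1.27237 d=0.78594 q=0.47809 e^(-rΔt)=0.98184
t_6 payoffs: 82.2525 65.0853 37.2932 0.0000 0.0000 0.0000 0.0000
t_5: node(5,0) S=35.2923 payoff=74.6977 vs cont=72.7004 → 74.6977 [stop]  node(5,1) S=57.1352 payoff=52.8548 vs cont=50.8575 → 52.8548 [stop]  node(5,2) S=92.4970 payoff=17.4930 vs cont=19.1102 → 19.1102 [wait]  node(5,3) S=149.7447 payoff=0.0000 vs cont=0.0000 → 0.0000 [wait]  node(5,4) S=242.4240 payoff=0.0000 vs cont=0.0000 → 0.0000 [wait]  node(5,5) S=392.4639 payoff=0.0000 vs cont=0.0000 → 0.0000 [wait]  ⇒ S*(5)=57.1352
t_4: node(4,0) S=44.9047 payoff=65.0853 vs cont=63.0880 → 65.0853 [stop]  node(4,1) S=72.6968 payoff=37.2932 vs cont=36.0550 → 37.2932 [stop]  node(4,2) S=117.6900 payoff=0.0000 vs cont=9.7926 → 9.7926 [wait]  node(4,3) S=190.5301 payoff=0.0000 vs cont=0.0000 → 0.0000 [wait]  node(4,4) S=308.4521 payoff=0.0000 vs cont=0.0000 → 0.0000 [wait]  ⇒ S*(4)=72.6968
t_3: node(3,0) S=57.1352 payoff=52.8548 vs cont=50.8575 → 52.8548 [stop]  node(3,1) S=92.4970 payoff=17.4930 vs cont=23.7069 → 23.7069 [wait]  node(3,2) S=149.7447 payoff=0.0000 vs cont=5.0180 → 5.0180 [wait]  node(3,3) S=242.4240 payoff=0.0000 vs cont=0.0000 → 0.0000 [wait]  ⇒ S*(3)=57.1352
t_2: node(2,0) S=72.6968 payoff=37.2932 vs cont=38.2127 → 38.2127 [wait]  node(2,1) S=117.6900 payoff=0.0000 vs cont=14.5037 → 14.5037 [wait]  node(2,2) S=190.5301 payoff=0.0000 vs cont=2.5714 → 2.5714 [wait]  ⇒ S*(2)=-
t_1: node(1,0) S=92.4970 payoff=17.4930 vs cont=26.3895 → 26.3895 [wait]  node(1,1) S=149.7447 payoff=0.0000 vs cont=8.6392 → 8.6392 [wait]  ⇒ S*(1)=-
t_0: node(0,0) S=117.6900 payoff=0.0000 vs cont=17.5781 → 17.5781 [wait]  ⇒ S*(0)=-

price = 17.5781
boundary = - - - 57.1352 72.6968 57.1352
tree:
17.5781
26.3895 8.6392
38.2127 14.5037 2.5714
52.8548 23.7069 5.0180 0.0000
65.0853 37.2932 9.7926 0.0000 0.0000
74.6977 52.8548 19.1102 0.0000 0.0000 0.0000
82.2525 65.0853 37.2932 0.0000 0.0000 0.0000 0.0000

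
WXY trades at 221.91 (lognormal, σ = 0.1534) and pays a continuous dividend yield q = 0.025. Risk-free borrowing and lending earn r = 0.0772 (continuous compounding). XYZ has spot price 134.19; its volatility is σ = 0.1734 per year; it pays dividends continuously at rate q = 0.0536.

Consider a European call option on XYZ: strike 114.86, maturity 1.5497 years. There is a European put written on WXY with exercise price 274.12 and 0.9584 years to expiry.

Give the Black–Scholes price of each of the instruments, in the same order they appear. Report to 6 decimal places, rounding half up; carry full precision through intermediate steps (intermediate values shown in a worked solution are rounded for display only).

[XYZ call K=114.86]
σ√T = 0.1734·√1.5497 = 0.215860
d₁ = (ln(S/K) + (r−q+σ²/2)T) / (σ√T) = (ln(134.19/114.86) + (0.0772−0.0536+0.1734²/2)·1.5497) / 0.215860 = (0.155543 + 0.059871) / 0.215860 = 0.997930
d₂ = d₁ − σ√T = 0.997930 − 0.215860 = 0.782069
e^{−rT} = 0.887243
e^{−qT} = 0.920292
N(d₁) = 0.840843,  N(d₂) = 0.782913
price = S·e^{−qT}·N(d₁) − K·e^{−rT}·N(d₂) = 103.839123 − 79.785643 = 24.053480
[WXY put K=274.12]
σ√T = 0.1534·√0.9584 = 0.150175
d₁ = (ln(S/K) + (r−q+σ²/2)T) / (σ√T) = (ln(221.91/274.12) + (0.0772−0.025+0.1534²/2)·0.9584) / 0.150175 = (-0.211294 + 0.061305) / 0.150175 = -0.998761
d₂ = d₁ − σ√T = -0.998761 − 0.150175 = -1.148936
e^{−rT} = 0.928682
e^{−qT} = 0.976325
N(−d₁) = 0.841045,  N(−d₂) = 0.874709
price = K·e^{−rT}·N(−d₂) − S·e^{−qT}·N(−d₁) = 222.674990 − 182.217567 = 40.457423

price(XYZ call K=114.86) = 24.053480
price(WXY put K=274.12) = 40.457423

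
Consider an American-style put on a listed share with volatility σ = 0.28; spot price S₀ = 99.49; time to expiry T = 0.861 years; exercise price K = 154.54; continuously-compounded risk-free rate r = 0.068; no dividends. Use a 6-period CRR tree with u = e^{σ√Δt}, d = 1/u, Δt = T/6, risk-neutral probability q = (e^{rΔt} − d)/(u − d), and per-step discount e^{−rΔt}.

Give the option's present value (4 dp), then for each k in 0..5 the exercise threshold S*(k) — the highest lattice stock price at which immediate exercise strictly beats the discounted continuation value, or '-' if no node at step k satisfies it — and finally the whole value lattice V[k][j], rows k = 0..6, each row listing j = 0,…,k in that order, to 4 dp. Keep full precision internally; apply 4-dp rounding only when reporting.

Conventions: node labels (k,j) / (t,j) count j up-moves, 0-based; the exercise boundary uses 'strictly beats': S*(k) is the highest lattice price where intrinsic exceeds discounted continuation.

price = 55.0500
boundary = 99.4900 110.6227 123.0011 110.6227 123.0011 136.7646
tree:
55.0500
65.0623 43.9173
74.0670 55.0500 31.5389
82.1655 65.0623 43.9173 19.6654
89.4490 74.0670 55.0500 31.5389 9.0607
95.9996 82.1655 65.0623 43.9173 17.7754 1.1758
101.8909 89.4490 74.0670 55.0500 31.5389 2.4719 0.0000

Δt=0.14350, u=1.11190, d=0.89936, q=0.51965, disc=e^(-rΔt)=0.99029
k=6 terminal: V=max(K-S,0) → 101.8909 89.4490 74.0670 55.0500 31.5389 2.4719 0.0000
k=5: j=0 S=58.5404 intr=95.9996 cont=94.4989 V=95.9996[EX]; j=1 S=72.3745 intr=82.1655 cont=80.6649 V=82.1655[EX]; j=2 S=89.4777 intr=65.0623 cont=63.5617 V=65.0623[EX]; j=3 S=110.6227 intr=43.9173 cont=42.4167 V=43.9173[EX]; j=4 S=136.7646 intr=17.7754 cont=16.2748 V=17.7754[EX]; j=5 S=169.0842 intr=0.0000 cont=1.1758 V=1.1758[hold]  S*(5)=136.7646
k=4: j=0 S=65.0910 intr=89.4490 cont=87.9484 V=89.4490[EX]; j=1 S=80.4730 intr=74.0670 cont=72.5664 V=74.0670[EX]; j=2 S=99.4900 intr=55.0500 cont=53.5493 V=55.0500[EX]; j=3 S=123.0011 intr=31.5389 cont=30.0383 V=31.5389[EX]; j=4 S=152.0681 intr=2.4719 cont=9.0607 V=9.0607[hold]  S*(4)=123.0011
k=3: j=0 S=72.3745 intr=82.1655 cont=80.6649 V=82.1655[EX]; j=1 S=89.4777 intr=65.0623 cont=63.5617 V=65.0623[EX]; j=2 S=110.6227 intr=43.9173 cont=42.4167 V=43.9173[EX]; j=3 S=136.7646 intr=17.7754 cont=19.6654 V=19.6654[hold]  S*(3)=110.6227
k=2: j=0 S=80.4730 intr=74.0670 cont=72.5664 V=74.0670[EX]; j=1 S=99.4900 intr=55.0500 cont=53.5493 V=55.0500[EX]; j=2 S=123.0011 intr=31.5389 cont=31.0108 V=31.5389[EX]  S*(2)=123.0011
k=1: j=0 S=89.4777 intr=65.0623 cont=63.5617 V=65.0623[EX]; j=1 S=110.6227 intr=43.9173 cont=42.4167 V=43.9173[EX]  S*(1)=110.6227
k=0: j=0 S=99.4900 intr=55.0500 cont=53.5493 V=55.0500[EX]  S*(0)=99.4900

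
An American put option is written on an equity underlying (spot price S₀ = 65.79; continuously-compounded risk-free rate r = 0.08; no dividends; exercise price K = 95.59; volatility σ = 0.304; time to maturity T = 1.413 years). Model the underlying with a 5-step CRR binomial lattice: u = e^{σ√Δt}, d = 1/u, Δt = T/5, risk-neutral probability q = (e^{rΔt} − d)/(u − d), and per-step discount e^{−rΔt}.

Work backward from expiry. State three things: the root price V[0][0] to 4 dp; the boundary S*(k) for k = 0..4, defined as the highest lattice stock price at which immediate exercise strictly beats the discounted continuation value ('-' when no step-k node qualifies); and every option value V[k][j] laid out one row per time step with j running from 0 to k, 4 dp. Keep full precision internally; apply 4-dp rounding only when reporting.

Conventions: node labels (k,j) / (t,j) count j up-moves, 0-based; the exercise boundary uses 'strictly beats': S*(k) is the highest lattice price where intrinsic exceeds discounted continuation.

price = 29.8000
boundary = 65.7900 55.9725 65.7900 77.3294 65.7900
tree:
29.8000
39.6175 19.0718
47.9699 29.8000 10.3855
55.0760 39.6175 18.2606 3.8534
61.1217 47.9699 29.8000 8.3884 0.0000
66.2652 55.0760 39.6175 18.2606 0.0000 0.0000

Δt=0.28260  u=1.17540  d=0.85078  q=0.53012  discount=0.97765
step 5 (expiry): payoffs max(K−S,0) = 66.2652 55.0760 39.6175 18.2606 0.0000 0.0000
step 4: (k=4,j=0): S=34.4683, K−S=61.1217, hold=58.9848 ⇒ V=61.1217 exercise | (k=4,j=1): S=47.6201, K−S=47.9699, hold=45.8331 ⇒ V=47.9699 exercise | (k=4,j=2): S=65.7900, K−S=29.8000, hold=27.6631 ⇒ V=29.8000 exercise | (k=4,j=3): S=90.8929, K−S=4.6971, hold=8.3884 ⇒ V=8.3884 continue | (k=4,j=4): S=125.5740, K−S=0.0000, hold=0.0000 ⇒ V=0.0000 continue  boundary S*=65.7900
step 3: (k=3,j=0): S=40.5140, K−S=55.0760, hold=52.9392 ⇒ V=55.0760 exercise | (k=3,j=1): S=55.9725, K−S=39.6175, hold=37.4806 ⇒ V=39.6175 exercise | (k=3,j=2): S=77.3294, K−S=18.2606, hold=18.0368 ⇒ V=18.2606 exercise | (k=3,j=3): S=106.8353, K−S=0.0000, hold=3.8534 ⇒ V=3.8534 continue  boundary S*=77.3294
step 2: (k=2,j=0): S=47.6201, K−S=47.9699, hold=45.8331 ⇒ V=47.9699 exercise | (k=2,j=1): S=65.7900, K−S=29.8000, hold=27.6631 ⇒ V=29.8000 exercise | (k=2,j=2): S=90.8929, K−S=4.6971, hold=10.3855 ⇒ V=10.3855 continue  boundary S*=65.7900
step 1: (k=1,j=0): S=55.9725, K−S=39.6175, hold=37.4806 ⇒ V=39.6175 exercise | (k=1,j=1): S=77.3294, K−S=18.2606, hold=19.0718 ⇒ V=19.0718 continue  boundary S*=55.9725
step 0: (k=0,j=0): S=65.7900, K−S=29.8000, hold=28.0836 ⇒ V=29.8000 exercise  boundary S*=65.7900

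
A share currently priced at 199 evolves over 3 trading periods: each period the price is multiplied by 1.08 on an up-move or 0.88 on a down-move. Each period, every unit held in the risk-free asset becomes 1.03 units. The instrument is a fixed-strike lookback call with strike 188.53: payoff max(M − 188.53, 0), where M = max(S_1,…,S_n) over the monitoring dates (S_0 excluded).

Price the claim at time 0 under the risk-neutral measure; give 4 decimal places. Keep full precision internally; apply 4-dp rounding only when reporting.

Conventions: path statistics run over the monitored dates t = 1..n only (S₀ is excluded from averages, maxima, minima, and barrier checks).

Set p* = 0.7500 (from d < R < u); the path-dependent value is the discounted p*-expectation over all price paths.
Enumerate all 2^3 = 8 price paths (U = up ×1.08, D = down ×0.88); each path with k up-moves has probability p*^k·(1−p*)^(3−k).
DDD: M=175.1200, payoff=0.0000, prob=0.015625
UDD: M=214.9200, payoff=26.3900, prob=0.046875
DUD: M=189.1296, payoff=0.5996, prob=0.046875
UUD: M=232.1136, payoff=43.5836, prob=0.140625
DDU: M=175.1200, payoff=0.0000, prob=0.046875
UDU: M=214.9200, payoff=26.3900, prob=0.140625
DUU: M=204.2600, payoff=15.7300, prob=0.140625
UUU: M=250.6827, payoff=62.1527, prob=0.421875
Price = Σ prob·payoff / R^3 = 39.537867 / 1.092727 = 36.1827

price = 36.1827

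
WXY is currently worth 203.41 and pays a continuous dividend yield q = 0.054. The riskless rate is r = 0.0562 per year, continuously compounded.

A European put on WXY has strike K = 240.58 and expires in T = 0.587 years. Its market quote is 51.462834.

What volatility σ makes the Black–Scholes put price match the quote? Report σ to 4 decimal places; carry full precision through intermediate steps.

sigma = 0.4651

At σ = 0.4651 the Black–Scholes value reproduces the quote:
σ√T = 0.4651·√0.587 = 0.356341
d₁ = (ln(S/K) + (r−q+σ²/2)T) / (σ√T) = (ln(203.41/240.58) + (0.0562−0.054+0.4651²/2)·0.587) / 0.356341 = (-0.167829 + 0.064781) / 0.356341 = -0.289185
d₂ = d₁ − σ√T = -0.289185 − 0.356341 = -0.645525
e^{−rT} = 0.967549
e^{−qT} = 0.968799
N(−d₁) = 0.613780,  N(−d₂) = 0.740707
V = K·e^{−rT}·N(−d₂) − S·e^{−qT}·N(−d₁) = 172.416426 − 120.953592 = 51.462834 (the quoted price), and the Black–Scholes price is strictly increasing in σ, so σ is unique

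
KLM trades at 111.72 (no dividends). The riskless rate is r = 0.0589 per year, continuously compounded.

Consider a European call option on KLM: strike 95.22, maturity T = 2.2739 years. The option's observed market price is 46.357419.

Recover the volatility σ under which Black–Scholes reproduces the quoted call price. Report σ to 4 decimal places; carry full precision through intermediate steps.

At σ = 0.5292 the Black–Scholes value reproduces the quote:
σ√T = 0.5292·√2.2739 = 0.798005
d₁ = (ln(S/K) + (r+σ²/2)T) / (σ√T) = (ln(111.72/95.22) + (0.0589+0.5292²/2)·2.2739) / 0.798005 = (0.159806 + 0.452339) / 0.798005 = 0.767093
d₂ = d₁ − σ√T = 0.767093 − 0.798005 = -0.030911
e^{−rT} = 0.874649
N(d₁) = 0.778487,  N(d₂) = 0.487670
V = S·N(d₁) − K·e^{−rT}·N(d₂) = 86.972571 − 40.615153 = 46.357419 (matching the quote); vega is positive throughout, so no other σ reproduces this price

sigma = 0.5292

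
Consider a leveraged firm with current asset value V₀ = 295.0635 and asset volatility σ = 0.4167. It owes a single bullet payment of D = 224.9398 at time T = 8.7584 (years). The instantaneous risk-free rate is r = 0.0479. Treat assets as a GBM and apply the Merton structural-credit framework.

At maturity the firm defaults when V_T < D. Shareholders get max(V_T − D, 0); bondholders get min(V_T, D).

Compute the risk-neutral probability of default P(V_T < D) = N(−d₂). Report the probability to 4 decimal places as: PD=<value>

Equity is a call on the firm's assets struck at D = 224.9398:
d₁ = [ln(V₀/D) + (r + σ²/2)T] / (σ√T)
   = [ln(295.0635/224.9398) + (0.0479 + 0.5·0.4167²)·8.7584] / (0.4167·√8.7584)
   = [0.271358 + 1.179927] / 1.233207 = 1.176838
d₂ = d₁ − σ√T = 1.176838 − 1.233207 = -0.056369
risk-neutral PD = N(−d₂) = N(0.056369) = 0.522476

PD=0.5225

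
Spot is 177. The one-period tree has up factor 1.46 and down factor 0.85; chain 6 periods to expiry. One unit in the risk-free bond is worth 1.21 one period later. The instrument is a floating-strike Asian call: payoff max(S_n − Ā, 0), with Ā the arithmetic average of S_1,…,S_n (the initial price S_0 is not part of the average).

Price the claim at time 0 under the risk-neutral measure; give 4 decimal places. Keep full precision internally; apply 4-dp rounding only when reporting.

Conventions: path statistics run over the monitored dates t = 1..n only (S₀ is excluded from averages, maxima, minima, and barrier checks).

price = 62.6679

Under the martingale measure an up-move has probability p* = 0.5902; value the claim as the probability-weighted average of per-path payoffs, discounted 6 periods at R = 1.21.
Enumerate all 2^6 = 64 price paths (U = up ×1.46, D = down ×0.85); each path with k up-moves has probability p*^k·(1−p*)^(6−k).
DDDDDD: Ā=104.1198, payoff=0.0000, prob=0.004739
UDDDDD: Ā=178.8411, payoff=0.0000, prob=0.006824
DUDDDD: Ā=160.8461, payoff=0.0000, prob=0.006824
UUDDDD: Ā=276.2769, payoff=0.0000, prob=0.009826
DDUDDD: Ā=145.5504, payoff=0.0000, prob=0.006824
UDUDDD: Ā=250.0042, payoff=0.0000, prob=0.009826
DUUDDD: Ā=232.0092, payoff=0.0000, prob=0.009826
UUUDDD: Ā=398.5099, payoff=0.0000, prob=0.014150
DDDUDD: Ā=132.5490, payoff=0.0000, prob=0.006824
UDDUDD: Ā=227.6724, payoff=0.0000, prob=0.009826
DUDUDD: Ā=209.6774, payoff=0.0000, prob=0.009826
UUDUDD: Ā=360.1518, payoff=0.0000, prob=0.014150
DDUUDD: Ā=194.3816, payoff=2.5678, prob=0.009826
UDUUDD: Ā=333.8791, payoff=4.4105, prob=0.014150
DUUUDD: Ā=315.8841, payoff=22.4055, prob=0.014150
UUUUDD: Ā=542.5773, payoff=38.4848, prob=0.020376
DDDDUD: Ā=121.4978, payoff=0.0000, prob=0.006824
UDDDUD: Ā=208.6904, payoff=0.0000, prob=0.009826
DUDDUD: Ā=190.6954, payoff=6.2540, prob=0.009826
UUDDUD: Ā=327.5473, payoff=10.7422, prob=0.014150
DDUDUD: Ā=175.3996, payoff=21.5498, prob=0.009826
UDUDUD: Ā=301.2746, payoff=37.0149, prob=0.014150
DUUDUD: Ā=283.2796, payoff=55.0099, prob=0.014150
UUUDUD: Ā=486.5744, payoff=94.4876, prob=0.020376
DDDUUD: Ā=162.3982, payoff=34.5512, prob=0.009826
UDDUUD: Ā=278.9428, payoff=59.3467, prob=0.014150
DUDUUD: Ā=260.9478, payoff=77.3417, prob=0.014150
UUDUUD: Ā=448.2163, payoff=132.8458, prob=0.020376
DDUUUD: Ā=245.6521, payoff=92.6375, prob=0.014150
UDUUUD: Ā=421.9436, payoff=159.1185, prob=0.020376
DUUUUD: Ā=403.9486, payoff=177.1135, prob=0.020376
UUUUUD: Ā=693.8411, payoff=304.2185, prob=0.029341
DDDDDU: Ā=112.1043, payoff=2.5580, prob=0.006824
UDDDDU: Ā=192.5556, payoff=4.3938, prob=0.009826
DUDDDU: Ā=174.5606, payoff=22.3888, prob=0.009826
UUDDDU: Ā=299.8336, payoff=38.4560, prob=0.014150
DDUDDU: Ā=159.2649, payoff=37.6845, prob=0.009826
UDUDDU: Ā=273.5609, payoff=64.7287, prob=0.014150
DUUDDU: Ā=255.5659, payoff=82.7237, prob=0.014150
UUUDDU: Ā=438.9720, payoff=142.0901, prob=0.020376
DDDUDU: Ā=146.2635, payoff=50.6859, prob=0.009826
UDDUDU: Ā=251.2291, payoff=87.0605, prob=0.014150
DUDUDU: Ā=233.2341, payoff=105.0555, prob=0.014150
UUDUDU: Ā=400.6139, payoff=180.4482, prob=0.020376
DDUUDU: Ā=217.9383, payoff=120.3512, prob=0.014150
UDUUDU: Ā=374.3412, payoff=206.7209, prob=0.020376
DUUUDU: Ā=356.3462, payoff=224.7159, prob=0.020376
UUUUDU: Ā=612.0769, payoff=385.9827, prob=0.029341
DDDDUU: Ā=135.2123, payoff=61.7371, prob=0.009826
UDDDUU: Ā=232.2471, payoff=106.0425, prob=0.014150
DUDDUU: Ā=214.2521, payoff=124.0375, prob=0.014150
UUDDUU: Ā=368.0094, payoff=213.0527, prob=0.020376
DDUDUU: Ā=198.9563, payoff=139.3333, prob=0.014150
UDUDUU: Ā=341.7367, payoff=239.3254, prob=0.020376
DUUDUU: Ā=323.7417, payoff=257.3204, prob=0.020376
UUUDUU: Ā=556.0740, payoff=441.9856, prob=0.029341
DDDUUU: Ā=185.9549, payoff=152.3346, prob=0.014150
UDDUUU: Ā=319.4049, payoff=261.6572, prob=0.020376
DUDUUU: Ā=301.4099, payoff=279.6522, prob=0.020376
UUDUUU: Ā=517.7159, payoff=480.3437, prob=0.029341
DDUUUU: Ā=286.1142, payoff=294.9479, prob=0.020376
UDUUUU: Ā=491.4432, payoff=506.6164, prob=0.029341
DUUUUU: Ā=473.4482, payoff=524.6114, prob=0.029341
UUUUUU: Ā=813.2169, payoff=901.0972, prob=0.042251
Price = Σ prob·payoff / R^6 = 196.678626 / 3.138428 = 62.6679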